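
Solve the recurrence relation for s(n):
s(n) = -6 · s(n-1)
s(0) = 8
Pure geometric recurrence with ratio -6.
By induction s(n) = s(0) · (-6)^n = 8 \left(-6\right)^{n}.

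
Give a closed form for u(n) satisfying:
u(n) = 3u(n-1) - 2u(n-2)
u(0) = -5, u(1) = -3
Characteristic equation: x² - 3x + 2 = 0, which factors as (x - (1))(x - (2)) = 0.
Roots r₁ = 1, r₂ = 2 (distinct).
General solution: u(n) = A·(1)^n + B·(2)^n.
From u(0) = -5: A + B = -5.
From u(1) = -3: A + 2B = -3.
Solving: A = -7, B = 2.
So u(n) = 2 \cdot 2^{n} - 7.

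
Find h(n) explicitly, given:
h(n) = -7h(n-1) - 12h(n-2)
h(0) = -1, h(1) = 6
Characteristic equation: x² + 7x + 12 = 0, which factors as (x - (-4))(x - (-3)) = 0.
Roots r₁ = -4, r₂ = -3 (distinct).
General solution: h(n) = A·(-4)^n + B·(-3)^n.
From h(0) = -1: A + B = -1.
From h(1) = 6: -4A - 3B = 6.
Solving: A = -3, B = 2.
So h(n) = 2 \left(-3\right)^{n} - 3 \left(-4\right)^{n}.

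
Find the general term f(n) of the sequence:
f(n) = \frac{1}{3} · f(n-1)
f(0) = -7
Pure geometric recurrence with ratio \frac{1}{3}.
By induction f(n) = f(0) · (\frac{1}{3})^n = - 7 \cdot 3^{- n}.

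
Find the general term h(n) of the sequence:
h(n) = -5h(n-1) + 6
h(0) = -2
First-order linear non-homogeneous.
Homogeneous solution: h_h(n) = A·(-5)^n.
Try constant particular solution h_p = K: K = -5K + 6 ⇒ K = 1.
General: h(n) = A·(-5)^n + 1.
Apply h(0) = -2: A + 1 = -2 ⇒ A = -3.
So h(n) = 1 - 3 \left(-5\right)^{n}.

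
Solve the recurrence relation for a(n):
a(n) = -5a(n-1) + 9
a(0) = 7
First-order linear non-homogeneous.
Homogeneous solution: a_h(n) = A·(-5)^n.
Try constant particular solution a_p = K: K = -5K + 9 ⇒ K = \frac{3}{2}.
General: a(n) = A·(-5)^n + \frac{3}{2}.
Apply a(0) = 7: A + \frac{3}{2} = 7 ⇒ A = \frac{11}{2}.
So a(n) = \frac{11 \left(-5\right)^{n}}{2} + \frac{3}{2}.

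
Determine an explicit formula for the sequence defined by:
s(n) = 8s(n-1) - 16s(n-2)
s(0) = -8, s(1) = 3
Characteristic equation: x² - 8x + 16 = 0, which is (x - (4))².
Repeated root r = 4.
General solution: s(n) = (A + Bn)·(4)^n.
From s(0) = -8: A = -8.
From s(1) = 3: (A + B)·(4) = 3 ⇒ B = \frac{35}{4}.
So s(n) = \left(\frac{35 n}{4} - 8\right) \cdot (4)^n.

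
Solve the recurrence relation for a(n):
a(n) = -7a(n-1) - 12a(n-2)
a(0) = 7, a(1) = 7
Characteristic equation: x² + 7x + 12 = 0, which factors as (x - (-4))(x - (-3)) = 0.
Roots r₁ = -4, r₂ = -3 (distinct).
General solution: a(n) = A·(-4)^n + B·(-3)^n.
From a(0) = 7: A + B = 7.
From a(1) = 7: -4A - 3B = 7.
Solving: A = -28, B = 35.
So a(n) = 35 \left(-3\right)^{n} - 28 \left(-4\right)^{n}.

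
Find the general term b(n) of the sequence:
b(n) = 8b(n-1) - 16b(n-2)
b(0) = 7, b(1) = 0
Characteristic equation: x² - 8x + 16 = 0, which is (x - (4))².
Repeated root r = 4.
General solution: b(n) = (A + Bn)·(4)^n.
From b(0) = 7: A = 7.
From b(1) = 0: (A + B)·(4) = 0 ⇒ B = -7.
So b(n) = \left(7 - 7 n\right) \cdot (4)^n.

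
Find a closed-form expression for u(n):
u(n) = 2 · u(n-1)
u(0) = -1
Pure geometric recurrence with ratio 2.
By induction u(n) = u(0) · (2)^n = - 2^{n}.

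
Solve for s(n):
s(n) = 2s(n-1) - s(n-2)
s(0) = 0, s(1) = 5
Characteristic equation: x² - 2x + 1 = 0, which is (x - (1))².
Repeated root r = 1.
General solution: s(n) = (A + Bn)·(1)^n.
From s(0) = 0: A = 0.
From s(1) = 5: (A + B)·(1) = 5 ⇒ B = 5.
So s(n) = \left(5 n\right) \cdot (1)^n.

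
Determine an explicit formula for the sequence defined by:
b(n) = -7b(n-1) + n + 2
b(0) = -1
First-order linear with linear forcing.
Homogeneous solution: b_h(n) = A·(-7)^n.
Try particular b_p(n) = pn + q. Substituting:
  pn + q = -7(p(n-1) + q) + n + 2.
Matching the n-coefficient: p = -7p + 1 ⇒ p = \frac{1}{8}.
Matching constants: q = 7p - 7q + 2 ⇒ q = \frac{23}{64}.
General: b(n) = A·(-7)^n + \frac{n}{8} + \frac{23}{64}.
Apply b(0) = -1: A + \frac{23}{64} = -1 ⇒ A = - \frac{87}{64}.
So b(n) = - \frac{87 \left(-7\right)^{n}}{64} + \frac{n}{8} + \frac{23}{64}.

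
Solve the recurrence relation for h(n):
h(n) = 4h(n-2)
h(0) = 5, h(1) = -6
Characteristic equation: x² - 4 = 0, which factors as (x - (-2))(x - (2)) = 0.
Roots r₁ = -2, r₂ = 2 (distinct).
General solution: h(n) = A·(-2)^n + B·(2)^n.
From h(0) = 5: A + B = 5.
From h(1) = -6: -2A + 2B = -6.
Solving: A = 4, B = 1.
So h(n) = 4 \left(-2\right)^{n} + 2^{n}.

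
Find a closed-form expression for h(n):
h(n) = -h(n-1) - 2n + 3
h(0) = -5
First-order linear with linear forcing.
Homogeneous solution: h_h(n) = A·(-1)^n.
Try particular h_p(n) = pn + q. Substituting:
  pn + q = -(p(n-1) + q) - 2n + 3.
Matching the n-coefficient: p = -p - 2 ⇒ p = -1.
Matching constants: q = p - q + 3 ⇒ q = 1.
General: h(n) = A·(-1)^n - n + 1.
Apply h(0) = -5: A + 1 = -5 ⇒ A = -6.
So h(n) = - 6 \left(-1\right)^{n} - n + 1.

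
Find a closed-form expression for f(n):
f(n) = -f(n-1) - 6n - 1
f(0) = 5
First-order linear with linear forcing.
Homogeneous solution: f_h(n) = A·(-1)^n.
Try particular f_p(n) = pn + q. Substituting:
  pn + q = -(p(n-1) + q) - 6n - 1.
Matching the n-coefficient: p = -p - 6 ⇒ p = -3.
Matching constants: q = p - q - 1 ⇒ q = -2.
General: f(n) = A·(-1)^n - 3 n - 2.
Apply f(0) = 5: A - 2 = 5 ⇒ A = 7.
So f(n) = 7 \left(-1\right)^{n} - 3 n - 2.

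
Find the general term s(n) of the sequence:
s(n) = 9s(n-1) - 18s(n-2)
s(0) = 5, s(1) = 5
Characteristic equation: x² - 9x + 18 = 0, which factors as (x - (3))(x - (6)) = 0.
Roots r₁ = 3, r₂ = 6 (distinct).
General solution: s(n) = A·(3)^n + B·(6)^n.
From s(0) = 5: A + B = 5.
From s(1) = 5: 3A + 6B = 5.
Solving: A = \frac{25}{3}, B = - \frac{10}{3}.
So s(n) = \frac{25 \cdot 3^{n}}{3} - \frac{10 \cdot 6^{n}}{3}.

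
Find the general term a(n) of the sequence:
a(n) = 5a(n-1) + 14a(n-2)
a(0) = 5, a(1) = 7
Characteristic equation: x² - 5x - 14 = 0, which factors as (x - (7))(x - (-2)) = 0.
Roots r₁ = 7, r₂ = -2 (distinct).
General solution: a(n) = A·(7)^n + B·(-2)^n.
From a(0) = 5: A + B = 5.
From a(1) = 7: 7A - 2B = 7.
Solving: A = \frac{17}{9}, B = \frac{28}{9}.
So a(n) = \frac{28 \left(-2\right)^{n}}{9} + \frac{17 \cdot 7^{n}}{9}.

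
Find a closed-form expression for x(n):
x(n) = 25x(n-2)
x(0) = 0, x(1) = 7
Characteristic equation: x² - 25 = 0, which factors as (x - (5))(x - (-5)) = 0.
Roots r₁ = 5, r₂ = -5 (distinct).
General solution: x(n) = A·(5)^n + B·(-5)^n.
From x(0) = 0: A + B = 0.
From x(1) = 7: 5A - 5B = 7.
Solving: A = \frac{7}{10}, B = - \frac{7}{10}.
So x(n) = - \frac{7 \left(-5\right)^{n}}{10} + \frac{7 \cdot 5^{n}}{10}.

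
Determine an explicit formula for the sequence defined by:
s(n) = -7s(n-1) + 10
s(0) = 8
First-order linear non-homogeneous.
Homogeneous solution: s_h(n) = A·(-7)^n.
Try constant particular solution s_p = K: K = -7K + 10 ⇒ K = \frac{5}{4}.
General: s(n) = A·(-7)^n + \frac{5}{4}.
Apply s(0) = 8: A + \frac{5}{4} = 8 ⇒ A = \frac{27}{4}.
So s(n) = \frac{27 \left(-7\right)^{n}}{4} + \frac{5}{4}.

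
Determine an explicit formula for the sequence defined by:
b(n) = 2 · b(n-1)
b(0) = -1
Pure geometric recurrence with ratio 2.
By induction b(n) = b(0) · (2)^n = - 2^{n}.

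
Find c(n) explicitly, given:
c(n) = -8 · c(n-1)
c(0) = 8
Pure geometric recurrence with ratio -8.
By induction c(n) = c(0) · (-8)^n = 8 \left(-8\right)^{n}.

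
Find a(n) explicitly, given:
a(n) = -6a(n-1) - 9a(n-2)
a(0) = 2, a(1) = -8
Characteristic equation: x² + 6x + 9 = 0, which is (x - (-3))².
Repeated root r = -3.
General solution: a(n) = (A + Bn)·(-3)^n.
From a(0) = 2: A = 2.
From a(1) = -8: (A + B)·(-3) = -8 ⇒ B = \frac{2}{3}.
So a(n) = \left(\frac{2 n}{3} + 2\right) \cdot (-3)^n.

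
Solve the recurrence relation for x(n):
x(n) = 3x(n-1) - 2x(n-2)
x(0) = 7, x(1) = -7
Characteristic equation: x² - 3x + 2 = 0, which factors as (x - (2))(x - (1)) = 0.
Roots r₁ = 2, r₂ = 1 (distinct).
General solution: x(n) = A·(2)^n + B·(1)^n.
From x(0) = 7: A + B = 7.
From x(1) = -7: 2A + B = -7.
Solving: A = -14, B = 21.
So x(n) = 21 - 14 \cdot 2^{n}.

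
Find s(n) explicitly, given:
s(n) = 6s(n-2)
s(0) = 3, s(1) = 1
Characteristic equation: x² - 6 = 0.
Discriminant Δ = (0)² + 4·(6) = 24.
Roots r₁,₂ = (0 ± √24)/2, so r₁ = \sqrt{6}, r₂ = - \sqrt{6}.
General solution: s(n) = A·r₁^n + B·r₂^n.
From the initial conditions, A + B = 3 and r₁A + r₂B = 1.
Since r₁ - r₂ = √24: A = (1 - (3)r₂)/√24 = \frac{\sqrt{6}}{12} + \frac{3}{2}, and B = 3 - A = \frac{3}{2} - \frac{\sqrt{6}}{12}.
So s(n) = \left(\frac{\sqrt{6}}{12} + \frac{3}{2}\right)\left(\sqrt{6}\right)^n + \left(\frac{3}{2} - \frac{\sqrt{6}}{12}\right)\left(- \sqrt{6}\right)^n.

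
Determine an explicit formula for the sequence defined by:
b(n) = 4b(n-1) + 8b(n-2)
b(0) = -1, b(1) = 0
Characteristic equation: x² - 4x - 8 = 0.
Discriminant Δ = (4)² + 4·(8) = 48.
Roots r₁,₂ = (4 ± √48)/2, so r₁ = 2 + 2 \sqrt{3}, r₂ = 2 - 2 \sqrt{3}.
General solution: b(n) = A·r₁^n + B·r₂^n.
From the initial conditions, A + B = -1 and r₁A + r₂B = 0.
Since r₁ - r₂ = √48: A = (0 - (-1)r₂)/√48 = - \frac{1}{2} + \frac{\sqrt{3}}{6}, and B = -1 - A = - \frac{1}{2} - \frac{\sqrt{3}}{6}.
So b(n) = \left(- \frac{1}{2} + \frac{\sqrt{3}}{6}\right)\left(2 + 2 \sqrt{3}\right)^n + \left(- \frac{1}{2} - \frac{\sqrt{3}}{6}\right)\left(2 - 2 \sqrt{3}\right)^n.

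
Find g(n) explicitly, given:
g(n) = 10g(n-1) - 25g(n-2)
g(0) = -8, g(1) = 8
Characteristic equation: x² - 10x + 25 = 0, which is (x - (5))².
Repeated root r = 5.
General solution: g(n) = (A + Bn)·(5)^n.
From g(0) = -8: A = -8.
From g(1) = 8: (A + B)·(5) = 8 ⇒ B = \frac{48}{5}.
So g(n) = \left(\frac{48 n}{5} - 8\right) \cdot (5)^n.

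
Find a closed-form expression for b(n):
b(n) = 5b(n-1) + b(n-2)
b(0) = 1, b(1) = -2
Characteristic equation: x² - 5x - 1 = 0.
Discriminant Δ = (5)² + 4·(1) = 29.
Roots r₁,₂ = (5 ± √29)/2, so r₁ = \frac{5}{2} + \frac{\sqrt{29}}{2}, r₂ = \frac{5}{2} - \frac{\sqrt{29}}{2}.
General solution: b(n) = A·r₁^n + B·r₂^n.
From the initial conditions, A + B = 1 and r₁A + r₂B = -2.
Since r₁ - r₂ = √29: A = (-2 - (1)r₂)/√29 = \frac{1}{2} - \frac{9 \sqrt{29}}{58}, and B = 1 - A = \frac{1}{2} + \frac{9 \sqrt{29}}{58}.
So b(n) = \left(\frac{1}{2} - \frac{9 \sqrt{29}}{58}\right)\left(\frac{5}{2} + \frac{\sqrt{29}}{2}\right)^n + \left(\frac{1}{2} + \frac{9 \sqrt{29}}{58}\right)\left(\frac{5}{2} - \frac{\sqrt{29}}{2}\right)^n.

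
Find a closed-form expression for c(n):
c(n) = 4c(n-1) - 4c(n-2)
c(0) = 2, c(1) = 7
Characteristic equation: x² - 4x + 4 = 0, which is (x - (2))².
Repeated root r = 2.
General solution: c(n) = (A + Bn)·(2)^n.
From c(0) = 2: A = 2.
From c(1) = 7: (A + B)·(2) = 7 ⇒ B = \frac{3}{2}.
So c(n) = \left(\frac{3 n}{2} + 2\right) \cdot (2)^n.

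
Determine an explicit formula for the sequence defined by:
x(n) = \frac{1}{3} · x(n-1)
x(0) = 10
Pure geometric recurrence with ratio \frac{1}{3}.
By induction x(n) = x(0) · (\frac{1}{3})^n = 10 \cdot 3^{- n}.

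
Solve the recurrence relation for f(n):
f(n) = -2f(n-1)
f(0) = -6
This is a homogeneous first-order recurrence with ratio -2.
By induction f(n) = f(0) · (-2)^n = - 6 \left(-2\right)^{n}.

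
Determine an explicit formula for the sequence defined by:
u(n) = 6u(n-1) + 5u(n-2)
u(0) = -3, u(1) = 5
Characteristic equation: x² - 6x - 5 = 0.
Discriminant Δ = (6)² + 4·(5) = 56.
Roots r₁,₂ = (6 ± √56)/2, so r₁ = 3 + \sqrt{14}, r₂ = 3 - \sqrt{14}.
General solution: u(n) = A·r₁^n + B·r₂^n.
From the initial conditions, A + B = -3 and r₁A + r₂B = 5.
Since r₁ - r₂ = √56: A = (5 - (-3)r₂)/√56 = - \frac{3}{2} + \frac{\sqrt{14}}{2}, and B = -3 - A = - \frac{\sqrt{14}}{2} - \frac{3}{2}.
So u(n) = \left(- \frac{3}{2} + \frac{\sqrt{14}}{2}\right)\left(3 + \sqrt{14}\right)^n + \left(- \frac{\sqrt{14}}{2} - \frac{3}{2}\right)\left(3 - \sqrt{14}\right)^n.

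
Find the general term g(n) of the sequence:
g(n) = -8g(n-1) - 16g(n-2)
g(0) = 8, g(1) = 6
Characteristic equation: x² + 8x + 16 = 0, which is (x - (-4))².
Repeated root r = -4.
General solution: g(n) = (A + Bn)·(-4)^n.
From g(0) = 8: A = 8.
From g(1) = 6: (A + B)·(-4) = 6 ⇒ B = - \frac{19}{2}.
So g(n) = \left(8 - \frac{19 n}{2}\right) \cdot (-4)^n.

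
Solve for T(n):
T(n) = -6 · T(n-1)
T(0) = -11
Pure geometric recurrence with ratio -6.
By induction T(n) = T(0) · (-6)^n = - 11 \left(-6\right)^{n}.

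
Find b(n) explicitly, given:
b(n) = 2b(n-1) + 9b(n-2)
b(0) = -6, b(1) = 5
Characteristic equation: x² - 2x - 9 = 0.
Discriminant Δ = (2)² + 4·(9) = 40.
Roots r₁,₂ = (2 ± √40)/2, so r₁ = 1 + \sqrt{10}, r₂ = 1 - \sqrt{10}.
General solution: b(n) = A·r₁^n + B·r₂^n.
From the initial conditions, A + B = -6 and r₁A + r₂B = 5.
Since r₁ - r₂ = √40: A = (5 - (-6)r₂)/√40 = -3 + \frac{11 \sqrt{10}}{20}, and B = -6 - A = -3 - \frac{11 \sqrt{10}}{20}.
So b(n) = \left(-3 + \frac{11 \sqrt{10}}{20}\right)\left(1 + \sqrt{10}\right)^n + \left(-3 - \frac{11 \sqrt{10}}{20}\right)\left(1 - \sqrt{10}\right)^n.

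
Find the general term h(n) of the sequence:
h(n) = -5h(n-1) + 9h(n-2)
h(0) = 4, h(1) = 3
Characteristic equation: x² + 5x - 9 = 0.
Discriminant Δ = (-5)² + 4·(9) = 61.
Roots r₁,₂ = (-5 ± √61)/2, so r₁ = - \frac{5}{2} + \frac{\sqrt{61}}{2}, r₂ = - \frac{\sqrt{61}}{2} - \frac{5}{2}.
General solution: h(n) = A·r₁^n + B·r₂^n.
From the initial conditions, A + B = 4 and r₁A + r₂B = 3.
Since r₁ - r₂ = √61: A = (3 - (4)r₂)/√61 = \frac{13 \sqrt{61}}{61} + 2, and B = 4 - A = 2 - \frac{13 \sqrt{61}}{61}.
So h(n) = \left(\frac{13 \sqrt{61}}{61} + 2\right)\left(- \frac{5}{2} + \frac{\sqrt{61}}{2}\right)^n + \left(2 - \frac{13 \sqrt{61}}{61}\right)\left(- \frac{\sqrt{61}}{2} - \frac{5}{2}\right)^n.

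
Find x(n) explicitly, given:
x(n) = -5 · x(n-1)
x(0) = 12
Pure geometric recurrence with ratio -5.
By induction x(n) = x(0) · (-5)^n = 12 \left(-5\right)^{n}.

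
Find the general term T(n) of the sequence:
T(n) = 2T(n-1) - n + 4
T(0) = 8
First-order linear with linear forcing.
Homogeneous solution: T_h(n) = A·(2)^n.
Try particular T_p(n) = pn + q. Substituting:
  pn + q = 2(p(n-1) + q) - n + 4.
Matching the n-coefficient: p = 2p - 1 ⇒ p = 1.
Matching constants: q = -2p + 2q + 4 ⇒ q = -2.
General: T(n) = A·(2)^n + n - 2.
Apply T(0) = 8: A - 2 = 8 ⇒ A = 10.
So T(n) = 10 \cdot 2^{n} + n - 2.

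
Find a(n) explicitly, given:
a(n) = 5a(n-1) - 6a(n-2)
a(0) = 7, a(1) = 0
Characteristic equation: x² - 5x + 6 = 0, which factors as (x - (2))(x - (3)) = 0.
Roots r₁ = 2, r₂ = 3 (distinct).
General solution: a(n) = A·(2)^n + B·(3)^n.
From a(0) = 7: A + B = 7.
From a(1) = 0: 2A + 3B = 0.
Solving: A = 21, B = -14.
So a(n) = 21 \cdot 2^{n} - 14 \cdot 3^{n}.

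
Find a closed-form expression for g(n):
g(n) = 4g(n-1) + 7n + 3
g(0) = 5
First-order linear with linear forcing.
Homogeneous solution: g_h(n) = A·(4)^n.
Try particular g_p(n) = pn + q. Substituting:
  pn + q = 4(p(n-1) + q) + 7n + 3.
Matching the n-coefficient: p = 4p + 7 ⇒ p = - \frac{7}{3}.
Matching constants: q = -4p + 4q + 3 ⇒ q = - \frac{37}{9}.
General: g(n) = A·(4)^n - \frac{7 n}{3} - \frac{37}{9}.
Apply g(0) = 5: A - \frac{37}{9} = 5 ⇒ A = \frac{82}{9}.
So g(n) = \frac{82 \cdot 4^{n}}{9} - \frac{7 n}{3} - \frac{37}{9}.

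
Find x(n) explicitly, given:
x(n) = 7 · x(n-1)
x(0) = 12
Pure geometric recurrence with ratio 7.
By induction x(n) = x(0) · (7)^n = 12 \cdot 7^{n}.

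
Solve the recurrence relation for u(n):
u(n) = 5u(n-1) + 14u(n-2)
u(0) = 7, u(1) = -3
Characteristic equation: x² - 5x - 14 = 0, which factors as (x - (7))(x - (-2)) = 0.
Roots r₁ = 7, r₂ = -2 (distinct).
General solution: u(n) = A·(7)^n + B·(-2)^n.
From u(0) = 7: A + B = 7.
From u(1) = -3: 7A - 2B = -3.
Solving: A = \frac{11}{9}, B = \frac{52}{9}.
So u(n) = \frac{52 \left(-2\right)^{n}}{9} + \frac{11 \cdot 7^{n}}{9}.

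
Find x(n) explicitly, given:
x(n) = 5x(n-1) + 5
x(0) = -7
First-order linear non-homogeneous.
Homogeneous solution: x_h(n) = A·(5)^n.
Try constant particular solution x_p = K: K = 5K + 5 ⇒ K = - \frac{5}{4}.
General: x(n) = A·(5)^n - \frac{5}{4}.
Apply x(0) = -7: A - \frac{5}{4} = -7 ⇒ A = - \frac{23}{4}.
So x(n) = - \frac{23 \cdot 5^{n}}{4} - \frac{5}{4}.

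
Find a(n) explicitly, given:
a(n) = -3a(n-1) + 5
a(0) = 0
First-order linear non-homogeneous.
Homogeneous solution: a_h(n) = A·(-3)^n.
Try constant particular solution a_p = K: K = -3K + 5 ⇒ K = \frac{5}{4}.
General: a(n) = A·(-3)^n + \frac{5}{4}.
Apply a(0) = 0: A + \frac{5}{4} = 0 ⇒ A = - \frac{5}{4}.
So a(n) = \frac{5}{4} - \frac{5 \left(-3\right)^{n}}{4}.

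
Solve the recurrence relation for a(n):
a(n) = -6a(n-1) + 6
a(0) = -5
First-order linear non-homogeneous.
Homogeneous solution: a_h(n) = A·(-6)^n.
Try constant particular solution a_p = K: K = -6K + 6 ⇒ K = \frac{6}{7}.
General: a(n) = A·(-6)^n + \frac{6}{7}.
Apply a(0) = -5: A + \frac{6}{7} = -5 ⇒ A = - \frac{41}{7}.
So a(n) = \frac{6}{7} - \frac{41 \left(-6\right)^{n}}{7}.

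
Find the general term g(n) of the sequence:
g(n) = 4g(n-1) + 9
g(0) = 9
First-order linear non-homogeneous.
Homogeneous solution: g_h(n) = A·(4)^n.
Try constant particular solution g_p = K: K = 4K + 9 ⇒ K = -3.
General: g(n) = A·(4)^n - 3.
Apply g(0) = 9: A - 3 = 9 ⇒ A = 12.
So g(n) = 12 \cdot 4^{n} - 3.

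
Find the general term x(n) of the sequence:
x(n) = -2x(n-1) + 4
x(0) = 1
First-order linear non-homogeneous.
Homogeneous solution: x_h(n) = A·(-2)^n.
Try constant particular solution x_p = K: K = -2K + 4 ⇒ K = \frac{4}{3}.
General: x(n) = A·(-2)^n + \frac{4}{3}.
Apply x(0) = 1: A + \frac{4}{3} = 1 ⇒ A = - \frac{1}{3}.
So x(n) = \frac{4}{3} - \frac{\left(-2\right)^{n}}{3}.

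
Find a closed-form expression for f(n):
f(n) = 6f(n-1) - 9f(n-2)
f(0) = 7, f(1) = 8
Characteristic equation: x² - 6x + 9 = 0, which is (x - (3))².
Repeated root r = 3.
General solution: f(n) = (A + Bn)·(3)^n.
From f(0) = 7: A = 7.
From f(1) = 8: (A + B)·(3) = 8 ⇒ B = - \frac{13}{3}.
So f(n) = \left(7 - \frac{13 n}{3}\right) \cdot (3)^n.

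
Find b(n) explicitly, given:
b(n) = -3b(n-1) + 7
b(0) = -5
First-order linear non-homogeneous.
Homogeneous solution: b_h(n) = A·(-3)^n.
Try constant particular solution b_p = K: K = -3K + 7 ⇒ K = \frac{7}{4}.
General: b(n) = A·(-3)^n + \frac{7}{4}.
Apply b(0) = -5: A + \frac{7}{4} = -5 ⇒ A = - \frac{27}{4}.
So b(n) = \frac{7}{4} - \frac{27 \left(-3\right)^{n}}{4}.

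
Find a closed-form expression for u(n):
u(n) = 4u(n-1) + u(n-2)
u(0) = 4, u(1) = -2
Characteristic equation: x² - 4x - 1 = 0.
Discriminant Δ = (4)² + 4·(1) = 20.
Roots r₁,₂ = (4 ± √20)/2, so r₁ = 2 + \sqrt{5}, r₂ = 2 - \sqrt{5}.
General solution: u(n) = A·r₁^n + B·r₂^n.
From the initial conditions, A + B = 4 and r₁A + r₂B = -2.
Since r₁ - r₂ = √20: A = (-2 - (4)r₂)/√20 = 2 - \sqrt{5}, and B = 4 - A = 2 + \sqrt{5}.
So u(n) = \left(2 - \sqrt{5}\right)\left(2 + \sqrt{5}\right)^n + \left(2 + \sqrt{5}\right)\left(2 - \sqrt{5}\right)^n.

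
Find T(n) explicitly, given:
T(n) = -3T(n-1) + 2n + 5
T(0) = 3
First-order linear with linear forcing.
Homogeneous solution: T_h(n) = A·(-3)^n.
Try particular T_p(n) = pn + q. Substituting:
  pn + q = -3(p(n-1) + q) + 2n + 5.
Matching the n-coefficient: p = -3p + 2 ⇒ p = \frac{1}{2}.
Matching constants: q = 3p - 3q + 5 ⇒ q = \frac{13}{8}.
General: T(n) = A·(-3)^n + \frac{n}{2} + \frac{13}{8}.
Apply T(0) = 3: A + \frac{13}{8} = 3 ⇒ A = \frac{11}{8}.
So T(n) = \frac{11 \left(-3\right)^{n}}{8} + \frac{n}{2} + \frac{13}{8}.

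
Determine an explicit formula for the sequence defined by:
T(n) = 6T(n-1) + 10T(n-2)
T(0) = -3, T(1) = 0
Characteristic equation: x² - 6x - 10 = 0.
Discriminant Δ = (6)² + 4·(10) = 76.
Roots r₁,₂ = (6 ± √76)/2, so r₁ = 3 + \sqrt{19}, r₂ = 3 - \sqrt{19}.
General solution: T(n) = A·r₁^n + B·r₂^n.
From the initial conditions, A + B = -3 and r₁A + r₂B = 0.
Since r₁ - r₂ = √76: A = (0 - (-3)r₂)/√76 = - \frac{3}{2} + \frac{9 \sqrt{19}}{38}, and B = -3 - A = - \frac{3}{2} - \frac{9 \sqrt{19}}{38}.
So T(n) = \left(- \frac{3}{2} + \frac{9 \sqrt{19}}{38}\right)\left(3 + \sqrt{19}\right)^n + \left(- \frac{3}{2} - \frac{9 \sqrt{19}}{38}\right)\left(3 - \sqrt{19}\right)^n.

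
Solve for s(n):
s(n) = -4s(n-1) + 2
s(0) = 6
First-order linear non-homogeneous.
Homogeneous solution: s_h(n) = A·(-4)^n.
Try constant particular solution s_p = K: K = -4K + 2 ⇒ K = \frac{2}{5}.
General: s(n) = A·(-4)^n + \frac{2}{5}.
Apply s(0) = 6: A + \frac{2}{5} = 6 ⇒ A = \frac{28}{5}.
So s(n) = \frac{28 \left(-4\right)^{n}}{5} + \frac{2}{5}.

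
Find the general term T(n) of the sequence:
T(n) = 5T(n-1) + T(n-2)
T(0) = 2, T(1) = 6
Characteristic equation: x² - 5x - 1 = 0.
Discriminant Δ = (5)² + 4·(1) = 29.
Roots r₁,₂ = (5 ± √29)/2, so r₁ = \frac{5}{2} + \frac{\sqrt{29}}{2}, r₂ = \frac{5}{2} - \frac{\sqrt{29}}{2}.
General solution: T(n) = A·r₁^n + B·r₂^n.
From the initial conditions, A + B = 2 and r₁A + r₂B = 6.
Since r₁ - r₂ = √29: A = (6 - (2)r₂)/√29 = \frac{\sqrt{29}}{29} + 1, and B = 2 - A = 1 - \frac{\sqrt{29}}{29}.
So T(n) = \left(\frac{\sqrt{29}}{29} + 1\right)\left(\frac{5}{2} + \frac{\sqrt{29}}{2}\right)^n + \left(1 - \frac{\sqrt{29}}{29}\right)\left(\frac{5}{2} - \frac{\sqrt{29}}{2}\right)^n.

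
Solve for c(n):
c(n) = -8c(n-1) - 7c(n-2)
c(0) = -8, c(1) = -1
Characteristic equation: x² + 8x + 7 = 0, which factors as (x - (-7))(x - (-1)) = 0.
Roots r₁ = -7, r₂ = -1 (distinct).
General solution: c(n) = A·(-7)^n + B·(-1)^n.
From c(0) = -8: A + B = -8.
From c(1) = -1: -7A - B = -1.
Solving: A = \frac{3}{2}, B = - \frac{19}{2}.
So c(n) = - \frac{19 \left(-1\right)^{n}}{2} + \frac{3 \left(-7\right)^{n}}{2}.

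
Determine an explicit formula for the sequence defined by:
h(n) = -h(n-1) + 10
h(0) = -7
First-order linear non-homogeneous.
Homogeneous solution: h_h(n) = A·(-1)^n.
Try constant particular solution h_p = K: K = -K + 10 ⇒ K = 5.
General: h(n) = A·(-1)^n + 5.
Apply h(0) = -7: A + 5 = -7 ⇒ A = -12.
So h(n) = 5 - 12 \left(-1\right)^{n}.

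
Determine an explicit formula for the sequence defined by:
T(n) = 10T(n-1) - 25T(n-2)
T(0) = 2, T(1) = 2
Characteristic equation: x² - 10x + 25 = 0, which is (x - (5))².
Repeated root r = 5.
General solution: T(n) = (A + Bn)·(5)^n.
From T(0) = 2: A = 2.
From T(1) = 2: (A + B)·(5) = 2 ⇒ B = - \frac{8}{5}.
So T(n) = \left(2 - \frac{8 n}{5}\right) \cdot (5)^n.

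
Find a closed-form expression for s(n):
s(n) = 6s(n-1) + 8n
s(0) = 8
First-order linear with linear forcing.
Homogeneous solution: s_h(n) = A·(6)^n.
Try particular s_p(n) = pn + q. Substituting:
  pn + q = 6(p(n-1) + q) + 8n.
Matching the n-coefficient: p = 6p + 8 ⇒ p = - \frac{8}{5}.
Matching constants: q = -6p + 6q ⇒ q = - \frac{48}{25}.
General: s(n) = A·(6)^n - \frac{8 n}{5} - \frac{48}{25}.
Apply s(0) = 8: A - \frac{48}{25} = 8 ⇒ A = \frac{248}{25}.
So s(n) = \frac{248 \cdot 6^{n}}{25} - \frac{8 n}{5} - \frac{48}{25}.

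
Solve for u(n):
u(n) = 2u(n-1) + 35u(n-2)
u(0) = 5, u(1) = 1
Characteristic equation: x² - 2x - 35 = 0, which factors as (x - (7))(x - (-5)) = 0.
Roots r₁ = 7, r₂ = -5 (distinct).
General solution: u(n) = A·(7)^n + B·(-5)^n.
From u(0) = 5: A + B = 5.
From u(1) = 1: 7A - 5B = 1.
Solving: A = \frac{13}{6}, B = \frac{17}{6}.
So u(n) = \frac{17 \left(-5\right)^{n}}{6} + \frac{13 \cdot 7^{n}}{6}.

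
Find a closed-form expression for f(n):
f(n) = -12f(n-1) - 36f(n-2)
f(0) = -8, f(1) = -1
Characteristic equation: x² + 12x + 36 = 0, which is (x - (-6))².
Repeated root r = -6.
General solution: f(n) = (A + Bn)·(-6)^n.
From f(0) = -8: A = -8.
From f(1) = -1: (A + B)·(-6) = -1 ⇒ B = \frac{49}{6}.
So f(n) = \left(\frac{49 n}{6} - 8\right) \cdot (-6)^n.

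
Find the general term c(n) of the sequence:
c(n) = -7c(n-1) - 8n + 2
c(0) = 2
First-order linear with linear forcing.
Homogeneous solution: c_h(n) = A·(-7)^n.
Try particular c_p(n) = pn + q. Substituting:
  pn + q = -7(p(n-1) + q) - 8n + 2.
Matching the n-coefficient: p = -7p - 8 ⇒ p = -1.
Matching constants: q = 7p - 7q + 2 ⇒ q = - \frac{5}{8}.
General: c(n) = A·(-7)^n - n - \frac{5}{8}.
Apply c(0) = 2: A - \frac{5}{8} = 2 ⇒ A = \frac{21}{8}.
So c(n) = \frac{21 \left(-7\right)^{n}}{8} - n - \frac{5}{8}.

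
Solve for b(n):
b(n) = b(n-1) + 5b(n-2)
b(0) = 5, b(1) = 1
Characteristic equation: x² - x - 5 = 0.
Discriminant Δ = (1)² + 4·(5) = 21.
Roots r₁,₂ = (1 ± √21)/2, so r₁ = \frac{1}{2} + \frac{\sqrt{21}}{2}, r₂ = \frac{1}{2} - \frac{\sqrt{21}}{2}.
General solution: b(n) = A·r₁^n + B·r₂^n.
From the initial conditions, A + B = 5 and r₁A + r₂B = 1.
Since r₁ - r₂ = √21: A = (1 - (5)r₂)/√21 = \frac{5}{2} - \frac{\sqrt{21}}{14}, and B = 5 - A = \frac{\sqrt{21}}{14} + \frac{5}{2}.
So b(n) = \left(\frac{5}{2} - \frac{\sqrt{21}}{14}\right)\left(\frac{1}{2} + \frac{\sqrt{21}}{2}\right)^n + \left(\frac{\sqrt{21}}{14} + \frac{5}{2}\right)\left(\frac{1}{2} - \frac{\sqrt{21}}{2}\right)^n.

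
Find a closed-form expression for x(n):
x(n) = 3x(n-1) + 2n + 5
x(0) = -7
First-order linear with linear forcing.
Homogeneous solution: x_h(n) = A·(3)^n.
Try particular x_p(n) = pn + q. Substituting:
  pn + q = 3(p(n-1) + q) + 2n + 5.
Matching the n-coefficient: p = 3p + 2 ⇒ p = -1.
Matching constants: q = -3p + 3q + 5 ⇒ q = -4.
General: x(n) = A·(3)^n - n - 4.
Apply x(0) = -7: A - 4 = -7 ⇒ A = -3.
So x(n) = - 3 \cdot 3^{n} - n - 4.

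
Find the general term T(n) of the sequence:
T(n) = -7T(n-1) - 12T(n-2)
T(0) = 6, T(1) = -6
Characteristic equation: x² + 7x + 12 = 0, which factors as (x - (-3))(x - (-4)) = 0.
Roots r₁ = -3, r₂ = -4 (distinct).
General solution: T(n) = A·(-3)^n + B·(-4)^n.
From T(0) = 6: A + B = 6.
From T(1) = -6: -3A - 4B = -6.
Solving: A = 18, B = -12.
So T(n) = 18 \left(-3\right)^{n} - 12 \left(-4\right)^{n}.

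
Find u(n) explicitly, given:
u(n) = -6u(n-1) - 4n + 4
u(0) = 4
First-order linear with linear forcing.
Homogeneous solution: u_h(n) = A·(-6)^n.
Try particular u_p(n) = pn + q. Substituting:
  pn + q = -6(p(n-1) + q) - 4n + 4.
Matching the n-coefficient: p = -6p - 4 ⇒ p = - \frac{4}{7}.
Matching constants: q = 6p - 6q + 4 ⇒ q = \frac{4}{49}.
General: u(n) = A·(-6)^n - \frac{4 n}{7} + \frac{4}{49}.
Apply u(0) = 4: A + \frac{4}{49} = 4 ⇒ A = \frac{192}{49}.
So u(n) = \frac{192 \left(-6\right)^{n}}{49} - \frac{4 n}{7} + \frac{4}{49}.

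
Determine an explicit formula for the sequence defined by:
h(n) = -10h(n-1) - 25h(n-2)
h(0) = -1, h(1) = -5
Characteristic equation: x² + 10x + 25 = 0, which is (x - (-5))².
Repeated root r = -5.
General solution: h(n) = (A + Bn)·(-5)^n.
From h(0) = -1: A = -1.
From h(1) = -5: (A + B)·(-5) = -5 ⇒ B = 2.
So h(n) = \left(2 n - 1\right) \cdot (-5)^n.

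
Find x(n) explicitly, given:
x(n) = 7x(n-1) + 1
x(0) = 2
First-order linear non-homogeneous.
Homogeneous solution: x_h(n) = A·(7)^n.
Try constant particular solution x_p = K: K = 7K + 1 ⇒ K = - \frac{1}{6}.
General: x(n) = A·(7)^n - \frac{1}{6}.
Apply x(0) = 2: A - \frac{1}{6} = 2 ⇒ A = \frac{13}{6}.
So x(n) = \frac{13 \cdot 7^{n}}{6} - \frac{1}{6}.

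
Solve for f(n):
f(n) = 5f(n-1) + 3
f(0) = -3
First-order linear non-homogeneous.
Homogeneous solution: f_h(n) = A·(5)^n.
Try constant particular solution f_p = K: K = 5K + 3 ⇒ K = - \frac{3}{4}.
General: f(n) = A·(5)^n - \frac{3}{4}.
Apply f(0) = -3: A - \frac{3}{4} = -3 ⇒ A = - \frac{9}{4}.
So f(n) = - \frac{9 \cdot 5^{n}}{4} - \frac{3}{4}.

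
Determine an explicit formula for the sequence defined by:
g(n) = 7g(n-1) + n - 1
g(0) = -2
First-order linear with linear forcing.
Homogeneous solution: g_h(n) = A·(7)^n.
Try particular g_p(n) = pn + q. Substituting:
  pn + q = 7(p(n-1) + q) + n - 1.
Matching the n-coefficient: p = 7p + 1 ⇒ p = - \frac{1}{6}.
Matching constants: q = -7p + 7q - 1 ⇒ q = - \frac{1}{36}.
General: g(n) = A·(7)^n - \frac{n}{6} - \frac{1}{36}.
Apply g(0) = -2: A - \frac{1}{36} = -2 ⇒ A = - \frac{71}{36}.
So g(n) = - \frac{71 \cdot 7^{n}}{36} - \frac{n}{6} - \frac{1}{36}.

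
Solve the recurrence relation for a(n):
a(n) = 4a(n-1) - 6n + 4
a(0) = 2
First-order linear with linear forcing.
Homogeneous solution: a_h(n) = A·(4)^n.
Try particular a_p(n) = pn + q. Substituting:
  pn + q = 4(p(n-1) + q) - 6n + 4.
Matching the n-coefficient: p = 4p - 6 ⇒ p = 2.
Matching constants: q = -4p + 4q + 4 ⇒ q = \frac{4}{3}.
General: a(n) = A·(4)^n + 2 n + \frac{4}{3}.
Apply a(0) = 2: A + \frac{4}{3} = 2 ⇒ A = \frac{2}{3}.
So a(n) = \frac{2 \cdot 4^{n}}{3} + 2 n + \frac{4}{3}.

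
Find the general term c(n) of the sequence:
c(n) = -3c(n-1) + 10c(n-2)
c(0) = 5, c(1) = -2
Characteristic equation: x² + 3x - 10 = 0, which factors as (x - (2))(x - (-5)) = 0.
Roots r₁ = 2, r₂ = -5 (distinct).
General solution: c(n) = A·(2)^n + B·(-5)^n.
From c(0) = 5: A + B = 5.
From c(1) = -2: 2A - 5B = -2.
Solving: A = \frac{23}{7}, B = \frac{12}{7}.
So c(n) = \frac{12 \left(-5\right)^{n}}{7} + \frac{23 \cdot 2^{n}}{7}.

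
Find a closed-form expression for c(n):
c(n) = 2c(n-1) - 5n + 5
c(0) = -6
First-order linear with linear forcing.
Homogeneous solution: c_h(n) = A·(2)^n.
Try particular c_p(n) = pn + q. Substituting:
  pn + q = 2(p(n-1) + q) - 5n + 5.
Matching the n-coefficient: p = 2p - 5 ⇒ p = 5.
Matching constants: q = -2p + 2q + 5 ⇒ q = 5.
General: c(n) = A·(2)^n + 5 n + 5.
Apply c(0) = -6: A + 5 = -6 ⇒ A = -11.
So c(n) = - 11 \cdot 2^{n} + 5 n + 5.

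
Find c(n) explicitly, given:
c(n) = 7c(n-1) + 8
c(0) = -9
First-order linear non-homogeneous.
Homogeneous solution: c_h(n) = A·(7)^n.
Try constant particular solution c_p = K: K = 7K + 8 ⇒ K = - \frac{4}{3}.
General: c(n) = A·(7)^n - \frac{4}{3}.
Apply c(0) = -9: A - \frac{4}{3} = -9 ⇒ A = - \frac{23}{3}.
So c(n) = - \frac{23 \cdot 7^{n}}{3} - \frac{4}{3}.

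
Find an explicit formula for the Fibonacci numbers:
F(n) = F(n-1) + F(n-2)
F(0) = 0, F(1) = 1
This is the Fibonacci sequence.
Characteristic equation: x² - x - 1 = 0; roots r₁ = \frac{1}{2} + \frac{\sqrt{5}}{2}, r₂ = \frac{1}{2} - \frac{\sqrt{5}}{2}.
General: F(n) = A·r₁^n + B·r₂^n. Solving with F(0)=0, F(1)=1 gives A = \frac{\sqrt{5}}{5}, B = - \frac{\sqrt{5}}{5}.
So F(n) = \frac{2^{- n} \sqrt{5} \left(- \left(1 - \sqrt{5}\right)^{n} + \left(1 + \sqrt{5}\right)^{n}\right)}{5}.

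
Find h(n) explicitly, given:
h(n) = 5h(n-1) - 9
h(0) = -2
First-order linear non-homogeneous.
Homogeneous solution: h_h(n) = A·(5)^n.
Try constant particular solution h_p = K: K = 5K - 9 ⇒ K = \frac{9}{4}.
General: h(n) = A·(5)^n + \frac{9}{4}.
Apply h(0) = -2: A + \frac{9}{4} = -2 ⇒ A = - \frac{17}{4}.
So h(n) = \frac{9}{4} - \frac{17 \cdot 5^{n}}{4}.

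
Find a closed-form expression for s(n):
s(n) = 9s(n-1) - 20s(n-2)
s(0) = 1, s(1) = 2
Characteristic equation: x² - 9x + 20 = 0, which factors as (x - (4))(x - (5)) = 0.
Roots r₁ = 4, r₂ = 5 (distinct).
General solution: s(n) = A·(4)^n + B·(5)^n.
From s(0) = 1: A + B = 1.
From s(1) = 2: 4A + 5B = 2.
Solving: A = 3, B = -2.
So s(n) = 3 \cdot 4^{n} - 2 \cdot 5^{n}.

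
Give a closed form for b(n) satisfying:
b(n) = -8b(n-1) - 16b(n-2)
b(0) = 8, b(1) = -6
Characteristic equation: x² + 8x + 16 = 0, which is (x - (-4))².
Repeated root r = -4.
General solution: b(n) = (A + Bn)·(-4)^n.
From b(0) = 8: A = 8.
From b(1) = -6: (A + B)·(-4) = -6 ⇒ B = - \frac{13}{2}.
So b(n) = \left(8 - \frac{13 n}{2}\right) \cdot (-4)^n.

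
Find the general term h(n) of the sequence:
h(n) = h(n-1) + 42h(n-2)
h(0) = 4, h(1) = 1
Characteristic equation: x² - x - 42 = 0, which factors as (x - (-6))(x - (7)) = 0.
Roots r₁ = -6, r₂ = 7 (distinct).
General solution: h(n) = A·(-6)^n + B·(7)^n.
From h(0) = 4: A + B = 4.
From h(1) = 1: -6A + 7B = 1.
Solving: A = \frac{27}{13}, B = \frac{25}{13}.
So h(n) = \frac{27 \left(-6\right)^{n}}{13} + \frac{25 \cdot 7^{n}}{13}.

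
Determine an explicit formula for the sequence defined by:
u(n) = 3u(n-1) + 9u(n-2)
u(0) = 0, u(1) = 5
Characteristic equation: x² - 3x - 9 = 0.
Discriminant Δ = (3)² + 4·(9) = 45.
Roots r₁,₂ = (3 ± √45)/2, so r₁ = \frac{3}{2} + \frac{3 \sqrt{5}}{2}, r₂ = \frac{3}{2} - \frac{3 \sqrt{5}}{2}.
General solution: u(n) = A·r₁^n + B·r₂^n.
From the initial conditions, A + B = 0 and r₁A + r₂B = 5.
Since r₁ - r₂ = √45: A = (5 - (0)r₂)/√45 = \frac{\sqrt{5}}{3}, and B = 0 - A = - \frac{\sqrt{5}}{3}.
So u(n) = \left(\frac{\sqrt{5}}{3}\right)\left(\frac{3}{2} + \frac{3 \sqrt{5}}{2}\right)^n + \left(- \frac{\sqrt{5}}{3}\right)\left(\frac{3}{2} - \frac{3 \sqrt{5}}{2}\right)^n.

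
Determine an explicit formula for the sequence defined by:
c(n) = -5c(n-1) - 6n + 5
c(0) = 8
First-order linear with linear forcing.
Homogeneous solution: c_h(n) = A·(-5)^n.
Try particular c_p(n) = pn + q. Substituting:
  pn + q = -5(p(n-1) + q) - 6n + 5.
Matching the n-coefficient: p = -5p - 6 ⇒ p = -1.
Matching constants: q = 5p - 5q + 5 ⇒ q = 0.
General: c(n) = A·(-5)^n - n + 0.
Apply c(0) = 8: A + 0 = 8 ⇒ A = 8.
So c(n) = 8 \left(-5\right)^{n} - n.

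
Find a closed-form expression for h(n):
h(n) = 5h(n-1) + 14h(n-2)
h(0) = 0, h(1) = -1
Characteristic equation: x² - 5x - 14 = 0, which factors as (x - (7))(x - (-2)) = 0.
Roots r₁ = 7, r₂ = -2 (distinct).
General solution: h(n) = A·(7)^n + B·(-2)^n.
From h(0) = 0: A + B = 0.
From h(1) = -1: 7A - 2B = -1.
Solving: A = - \frac{1}{9}, B = \frac{1}{9}.
So h(n) = \frac{\left(-2\right)^{n}}{9} - \frac{7^{n}}{9}.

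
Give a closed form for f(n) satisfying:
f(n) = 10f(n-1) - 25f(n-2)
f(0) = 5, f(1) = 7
Characteristic equation: x² - 10x + 25 = 0, which is (x - (5))².
Repeated root r = 5.
General solution: f(n) = (A + Bn)·(5)^n.
From f(0) = 5: A = 5.
From f(1) = 7: (A + B)·(5) = 7 ⇒ B = - \frac{18}{5}.
So f(n) = \left(5 - \frac{18 n}{5}\right) \cdot (5)^n.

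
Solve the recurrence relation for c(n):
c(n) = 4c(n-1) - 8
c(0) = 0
First-order linear non-homogeneous.
Homogeneous solution: c_h(n) = A·(4)^n.
Try constant particular solution c_p = K: K = 4K - 8 ⇒ K = \frac{8}{3}.
General: c(n) = A·(4)^n + \frac{8}{3}.
Apply c(0) = 0: A + \frac{8}{3} = 0 ⇒ A = - \frac{8}{3}.
So c(n) = \frac{8}{3} - \frac{8 \cdot 4^{n}}{3}.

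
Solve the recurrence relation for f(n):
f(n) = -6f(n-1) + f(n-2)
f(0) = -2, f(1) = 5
Characteristic equation: x² + 6x - 1 = 0.
Discriminant Δ = (-6)² + 4·(1) = 40.
Roots r₁,₂ = (-6 ± √40)/2, so r₁ = -3 + \sqrt{10}, r₂ = - \sqrt{10} - 3.
General solution: f(n) = A·r₁^n + B·r₂^n.
From the initial conditions, A + B = -2 and r₁A + r₂B = 5.
Since r₁ - r₂ = √40: A = (5 - (-2)r₂)/√40 = -1 - \frac{\sqrt{10}}{20}, and B = -2 - A = -1 + \frac{\sqrt{10}}{20}.
So f(n) = \left(-1 - \frac{\sqrt{10}}{20}\right)\left(-3 + \sqrt{10}\right)^n + \left(-1 + \frac{\sqrt{10}}{20}\right)\left(- \sqrt{10} - 3\right)^n.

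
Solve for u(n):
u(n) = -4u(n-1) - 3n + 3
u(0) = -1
First-order linear with linear forcing.
Homogeneous solution: u_h(n) = A·(-4)^n.
Try particular u_p(n) = pn + q. Substituting:
  pn + q = -4(p(n-1) + q) - 3n + 3.
Matching the n-coefficient: p = -4p - 3 ⇒ p = - \frac{3}{5}.
Matching constants: q = 4p - 4q + 3 ⇒ q = \frac{3}{25}.
General: u(n) = A·(-4)^n - \frac{3 n}{5} + \frac{3}{25}.
Apply u(0) = -1: A + \frac{3}{25} = -1 ⇒ A = - \frac{28}{25}.
So u(n) = - \frac{28 \left(-4\right)^{n}}{25} - \frac{3 n}{5} + \frac{3}{25}.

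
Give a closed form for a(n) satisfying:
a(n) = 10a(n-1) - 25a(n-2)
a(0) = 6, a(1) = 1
Characteristic equation: x² - 10x + 25 = 0, which is (x - (5))².
Repeated root r = 5.
General solution: a(n) = (A + Bn)·(5)^n.
From a(0) = 6: A = 6.
From a(1) = 1: (A + B)·(5) = 1 ⇒ B = - \frac{29}{5}.
So a(n) = \left(6 - \frac{29 n}{5}\right) \cdot (5)^n.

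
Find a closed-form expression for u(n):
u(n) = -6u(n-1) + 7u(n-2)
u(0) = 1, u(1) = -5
Characteristic equation: x² + 6x - 7 = 0, which factors as (x - (-7))(x - (1)) = 0.
Roots r₁ = -7, r₂ = 1 (distinct).
General solution: u(n) = A·(-7)^n + B·(1)^n.
From u(0) = 1: A + B = 1.
From u(1) = -5: -7A + B = -5.
Solving: A = \frac{3}{4}, B = \frac{1}{4}.
So u(n) = \frac{3 \left(-7\right)^{n}}{4} + \frac{1}{4}.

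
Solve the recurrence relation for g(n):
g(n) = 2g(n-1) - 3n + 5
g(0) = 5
First-order linear with linear forcing.
Homogeneous solution: g_h(n) = A·(2)^n.
Try particular g_p(n) = pn + q. Substituting:
  pn + q = 2(p(n-1) + q) - 3n + 5.
Matching the n-coefficient: p = 2p - 3 ⇒ p = 3.
Matching constants: q = -2p + 2q + 5 ⇒ q = 1.
General: g(n) = A·(2)^n + 3 n + 1.
Apply g(0) = 5: A + 1 = 5 ⇒ A = 4.
So g(n) = 4 \cdot 2^{n} + 3 n + 1.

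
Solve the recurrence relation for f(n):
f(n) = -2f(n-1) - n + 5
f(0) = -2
First-order linear with linear forcing.
Homogeneous solution: f_h(n) = A·(-2)^n.
Try particular f_p(n) = pn + q. Substituting:
  pn + q = -2(p(n-1) + q) - n + 5.
Matching the n-coefficient: p = -2p - 1 ⇒ p = - \frac{1}{3}.
Matching constants: q = 2p - 2q + 5 ⇒ q = \frac{13}{9}.
General: f(n) = A·(-2)^n - \frac{n}{3} + \frac{13}{9}.
Apply f(0) = -2: A + \frac{13}{9} = -2 ⇒ A = - \frac{31}{9}.
So f(n) = - \frac{31 \left(-2\right)^{n}}{9} - \frac{n}{3} + \frac{13}{9}.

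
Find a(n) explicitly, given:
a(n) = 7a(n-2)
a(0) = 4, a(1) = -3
Characteristic equation: x² - 7 = 0.
Discriminant Δ = (0)² + 4·(7) = 28.
Roots r₁,₂ = (0 ± √28)/2, so r₁ = \sqrt{7}, r₂ = - \sqrt{7}.
General solution: a(n) = A·r₁^n + B·r₂^n.
From the initial conditions, A + B = 4 and r₁A + r₂B = -3.
Since r₁ - r₂ = √28: A = (-3 - (4)r₂)/√28 = 2 - \frac{3 \sqrt{7}}{14}, and B = 4 - A = \frac{3 \sqrt{7}}{14} + 2.
So a(n) = \left(2 - \frac{3 \sqrt{7}}{14}\right)\left(\sqrt{7}\right)^n + \left(\frac{3 \sqrt{7}}{14} + 2\right)\left(- \sqrt{7}\right)^n.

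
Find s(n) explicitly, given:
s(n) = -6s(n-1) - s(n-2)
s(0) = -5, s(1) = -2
Characteristic equation: x² + 6x + 1 = 0.
Discriminant Δ = (-6)² + 4·(-1) = 32.
Roots r₁,₂ = (-6 ± √32)/2, so r₁ = -3 + 2 \sqrt{2}, r₂ = -3 - 2 \sqrt{2}.
General solution: s(n) = A·r₁^n + B·r₂^n.
From the initial conditions, A + B = -5 and r₁A + r₂B = -2.
Since r₁ - r₂ = √32: A = (-2 - (-5)r₂)/√32 = - \frac{17 \sqrt{2}}{8} - \frac{5}{2}, and B = -5 - A = - \frac{5}{2} + \frac{17 \sqrt{2}}{8}.
So s(n) = \left(- \frac{17 \sqrt{2}}{8} - \frac{5}{2}\right)\left(-3 + 2 \sqrt{2}\right)^n + \left(- \frac{5}{2} + \frac{17 \sqrt{2}}{8}\right)\left(-3 - 2 \sqrt{2}\right)^n.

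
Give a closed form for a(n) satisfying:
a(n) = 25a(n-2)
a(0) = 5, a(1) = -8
Characteristic equation: x² - 25 = 0, which factors as (x - (-5))(x - (5)) = 0.
Roots r₁ = -5, r₂ = 5 (distinct).
General solution: a(n) = A·(-5)^n + B·(5)^n.
From a(0) = 5: A + B = 5.
From a(1) = -8: -5A + 5B = -8.
Solving: A = \frac{33}{10}, B = \frac{17}{10}.
So a(n) = \frac{33 \left(-5\right)^{n}}{10} + \frac{17 \cdot 5^{n}}{10}.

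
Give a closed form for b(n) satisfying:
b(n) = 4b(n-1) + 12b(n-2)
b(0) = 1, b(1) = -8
Characteristic equation: x² - 4x - 12 = 0, which factors as (x - (6))(x - (-2)) = 0.
Roots r₁ = 6, r₂ = -2 (distinct).
General solution: b(n) = A·(6)^n + B·(-2)^n.
From b(0) = 1: A + B = 1.
From b(1) = -8: 6A - 2B = -8.
Solving: A = - \frac{3}{4}, B = \frac{7}{4}.
So b(n) = \frac{7 \left(-2\right)^{n}}{4} - \frac{3 \cdot 6^{n}}{4}.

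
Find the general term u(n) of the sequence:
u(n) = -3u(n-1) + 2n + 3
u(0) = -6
First-order linear with linear forcing.
Homogeneous solution: u_h(n) = A·(-3)^n.
Try particular u_p(n) = pn + q. Substituting:
  pn + q = -3(p(n-1) + q) + 2n + 3.
Matching the n-coefficient: p = -3p + 2 ⇒ p = \frac{1}{2}.
Matching constants: q = 3p - 3q + 3 ⇒ q = \frac{9}{8}.
General: u(n) = A·(-3)^n + \frac{n}{2} + \frac{9}{8}.
Apply u(0) = -6: A + \frac{9}{8} = -6 ⇒ A = - \frac{57}{8}.
So u(n) = - \frac{57 \left(-3\right)^{n}}{8} + \frac{n}{2} + \frac{9}{8}.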